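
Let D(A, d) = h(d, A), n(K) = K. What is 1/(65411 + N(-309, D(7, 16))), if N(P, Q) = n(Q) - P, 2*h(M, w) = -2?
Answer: 1/65719 ≈ 1.5216e-5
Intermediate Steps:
h(M, w) = -1 (h(M, w) = (½)*(-2) = -1)
D(A, d) = -1
N(P, Q) = Q - P
1/(65411 + N(-309, D(7, 16))) = 1/(65411 + (-1 - 1*(-309))) = 1/(65411 + (-1 + 309)) = 1/(65411 + 308) = 1/65719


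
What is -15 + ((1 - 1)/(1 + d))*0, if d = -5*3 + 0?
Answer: -15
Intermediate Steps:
d = -15 (d = -15 + 0 = -15)
-15 + ((1 - 1)/(1 + d))*0 = -15 + ((1 - 1)/(1 - 15))*0 = -15 + (0/(-14))*0 = -15 + (0*(-1/14))*0 = -15 + 0*0 = -15 + 0 = -15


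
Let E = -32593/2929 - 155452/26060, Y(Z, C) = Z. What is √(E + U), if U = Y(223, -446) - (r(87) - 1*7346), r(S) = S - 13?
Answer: √2723000067442229305/19082435 ≈ 86.475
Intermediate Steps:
r(S) = -13 + S
E = -326173122/19082435 (E = -32593*1/2929 - 155452*1/26060 = -32593/2929 - 38863/6515 = -326173122/19082435 ≈ -17.093)
U = 7495 (U = 223 - ((-13 + 87) - 1*7346) = 223 - (74 - 7346) = 223 - 1*(-7272) = 223 + 7272 = 7495)
√(E + U) = √(-326173122/19082435 + 7495) = √(142696677203/19082435) = √2723000067442229305/19082435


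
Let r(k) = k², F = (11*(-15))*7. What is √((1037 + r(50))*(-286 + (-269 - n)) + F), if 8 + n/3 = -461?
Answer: √3012369 ≈ 1735.6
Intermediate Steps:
n = -1407 (n = -24 + 3*(-461) = -24 - 1383 = -1407)
F = -1155 (F = -165*7 = -1155)
√((1037 + r(50))*(-286 + (-269 - n)) + F) = √((1037 + 50²)*(-286 + (-269 - 1*(-1407))) - 1155) = √((1037 + 2500)*(-286 + (-269 + 1407)) - 1155) = √(3537*(-286 + 1138) - 1155) = √(3537*852 - 1155) = √(3013524 - 1155) = √3012369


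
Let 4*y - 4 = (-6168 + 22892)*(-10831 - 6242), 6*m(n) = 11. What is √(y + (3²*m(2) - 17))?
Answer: 5*I*√11421154/2 ≈ 8448.8*I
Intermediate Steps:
m(n) = 11/6 (m(n) = (⅙)*11 = 11/6)
y = -71382212 (y = 1 + ((-6168 + 22892)*(-10831 - 6242))/4 = 1 + (16724*(-17073))/4 = 1 + (¼)*(-285528852) = 1 - 71382213 = -71382212)
√(y + (3²*m(2) - 17)) = √(-71382212 + (3²*(11/6) - 17)) = √(-71382212 + (9*(11/6) - 17)) = √(-71382212 + (33/2 - 17)) = √(-71382212 - ½) = √(-142764425/2) = 5*I*√11421154/2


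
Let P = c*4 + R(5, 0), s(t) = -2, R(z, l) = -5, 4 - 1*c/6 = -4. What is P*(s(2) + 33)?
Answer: 5797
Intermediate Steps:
c = 48 (c = 24 - 6*(-4) = 24 + 24 = 48)
P = 187 (P = 48*4 - 5 = 192 - 5 = 187)
P*(s(2) + 33) = 187*(-2 + 33) = 187*31 = 5797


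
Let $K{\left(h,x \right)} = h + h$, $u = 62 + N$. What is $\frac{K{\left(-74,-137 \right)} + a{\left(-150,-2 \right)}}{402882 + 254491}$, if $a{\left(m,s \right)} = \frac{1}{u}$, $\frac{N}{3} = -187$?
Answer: $- \frac{73853}{328029127} \approx -0.00022514$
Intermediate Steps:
$N = -561$ ($N = 3 \left(-187\right) = -561$)
$u = -499$ ($u = 62 - 561 = -499$)
$a{\left(m,s \right)} = - \frac{1}{499}$ ($a{\left(m,s \right)} = \frac{1}{-499} = - \frac{1}{499}$)
$K{\left(h,x \right)} = 2 h$
$\frac{K{\left(-74,-137 \right)} + a{\left(-150,-2 \right)}}{402882 + 254491} = \frac{2 \left(-74\right) - \frac{1}{499}}{402882 + 254491} = \frac{-148 - \frac{1}{499}}{657373} = \left(- \frac{73853}{499}\right) \frac{1}{657373} = - \frac{73853}{328029127}$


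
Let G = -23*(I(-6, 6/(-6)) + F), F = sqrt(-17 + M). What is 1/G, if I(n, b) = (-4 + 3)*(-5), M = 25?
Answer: -5/391 + 2*sqrt(2)/391 ≈ -0.0055539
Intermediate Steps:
F = 2*sqrt(2) (F = sqrt(-17 + 25) = sqrt(8) = 2*sqrt(2) ≈ 2.8284)
I(n, b) = 5 (I(n, b) = -1*(-5) = 5)
G = -115 - 46*sqrt(2) (G = -23*(5 + 2*sqrt(2)) = -115 - 46*sqrt(2) ≈ -180.05)
1/G = 1/(-115 - 46*sqrt(2))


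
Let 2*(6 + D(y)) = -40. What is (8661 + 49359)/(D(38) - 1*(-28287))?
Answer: 58020/28261 ≈ 2.0530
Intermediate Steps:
D(y) = -26 (D(y) = -6 + (1/2)*(-40) = -6 - 20 = -26)
(8661 + 49359)/(D(38) - 1*(-28287)) = (8661 + 49359)/(-26 - 1*(-28287)) = 58020/(-26 + 28287) = 58020/28261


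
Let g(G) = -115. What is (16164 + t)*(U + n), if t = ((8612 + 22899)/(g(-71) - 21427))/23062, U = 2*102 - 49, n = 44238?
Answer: 356489156534529185/496801604 ≈ 7.1757e+8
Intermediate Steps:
U = 155 (U = 204 - 49 = 155)
t = -31511/496801604 (t = ((8612 + 22899)/(-115 - 21427))/23062 = (31511/(-21542))*(1/23062) = (31511*(-1/21542))*(1/23062) = -31511/21542*1/23062 = -31511/496801604 ≈ -6.3428e-5)
(16164 + t)*(U + n) = (16164 - 31511/496801604)*(155 + 44238) = (8030301095545/496801604)*44393 = 356489156534529185/496801604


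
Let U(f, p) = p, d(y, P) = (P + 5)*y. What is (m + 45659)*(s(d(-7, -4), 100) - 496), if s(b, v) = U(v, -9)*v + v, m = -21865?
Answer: -30837024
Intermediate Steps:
d(y, P) = y*(5 + P) (d(y, P) = (5 + P)*y = y*(5 + P))
s(b, v) = -8*v (s(b, v) = -9*v + v = -8*v)
(m + 45659)*(s(d(-7, -4), 100) - 496) = (-21865 + 45659)*(-8*100 - 496) = 23794*(-800 - 496) = 23794*(-1296) = -30837024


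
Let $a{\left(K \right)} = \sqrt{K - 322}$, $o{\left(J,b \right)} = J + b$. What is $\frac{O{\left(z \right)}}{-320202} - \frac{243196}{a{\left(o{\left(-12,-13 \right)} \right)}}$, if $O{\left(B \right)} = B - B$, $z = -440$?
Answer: $\frac{243196 i \sqrt{347}}{347} \approx 13055.0 i$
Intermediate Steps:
$O{\left(B \right)} = 0$
$a{\left(K \right)} = \sqrt{-322 + K}$ ($a{\left(K \right)} = \sqrt{K - 322} = \sqrt{-322 + K}$)
$\frac{O{\left(z \right)}}{-320202} - \frac{243196}{a{\left(o{\left(-12,-13 \right)} \right)}} = \frac{0}{-320202} - \frac{243196}{\sqrt{-322 - 25}} = 0 \left(- \frac{1}{320202}\right) - \frac{243196}{\sqrt{-322 - 25}} = 0 - \frac{243196}{\sqrt{-347}} = 0 - \frac{243196}{i \sqrt{347}} = 0 - 243196 \left(- \frac{i \sqrt{347}}{347}\right) = 0 + \frac{243196 i \sqrt{347}}{347} = \frac{243196 i \sqrt{347}}{347}$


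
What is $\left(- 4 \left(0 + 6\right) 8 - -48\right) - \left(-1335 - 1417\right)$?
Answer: $2608$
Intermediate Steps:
$\left(- 4 \left(0 + 6\right) 8 - -48\right) - \left(-1335 - 1417\right) = \left(\left(-4\right) 6 \cdot 8 + 48\right) - \left(-1335 - 1417\right) = \left(\left(-24\right) 8 + 48\right) - -2752 = \left(-192 + 48\right) + 2752 = -144 + 2752 = 2608$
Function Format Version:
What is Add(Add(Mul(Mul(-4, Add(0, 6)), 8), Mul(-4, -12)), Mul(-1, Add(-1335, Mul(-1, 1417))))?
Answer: 2608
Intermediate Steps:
Add(Add(Mul(Mul(-4, Add(0, 6)), 8), Mul(-4, -12)), Mul(-1, Add(-1335, Mul(-1, 1417)))) = Add(Add(Mul(Mul(-4, 6), 8), 48), Mul(-1, Add(-1335, -1417))) = Add(Add(Mul(-24, 8), 48), Mul(-1, -2752)) = Add(Add(-192, 48), 2752) = Add(-144, 2752) = 2608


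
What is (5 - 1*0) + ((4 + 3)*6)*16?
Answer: 677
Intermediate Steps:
(5 - 1*0) + ((4 + 3)*6)*16 = (5 + 0) + (7*6)*16 = 5 + 42*16 = 5 + 672 = 677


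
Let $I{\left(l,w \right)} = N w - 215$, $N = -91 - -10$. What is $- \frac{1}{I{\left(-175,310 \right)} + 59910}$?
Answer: $- \frac{1}{34585} \approx -2.8914 \cdot 10^{-5}$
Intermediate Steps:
$N = -81$ ($N = -91 + 10 = -81$)
$I{\left(l,w \right)} = -215 - 81 w$ ($I{\left(l,w \right)} = - 81 w - 215 = -215 - 81 w$)
$- \frac{1}{I{\left(-175,310 \right)} + 59910} = - \frac{1}{\left(-215 - 25110\right) + 59910} = - \frac{1}{-25325 + 59910} = - \frac{1}{34585}$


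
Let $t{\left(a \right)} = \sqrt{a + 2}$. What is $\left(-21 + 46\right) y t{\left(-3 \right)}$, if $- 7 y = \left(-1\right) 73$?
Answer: $\frac{1825 i}{7} \approx 260.71 i$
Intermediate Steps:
$y = \frac{73}{7}$ ($y = - \frac{\left(-1\right) 73}{7} = \left(- \frac{1}{7}\right) \left(-73\right) = \frac{73}{7} \approx 10.429$)
$t{\left(a \right)} = \sqrt{2 + a}$
$\left(-21 + 46\right) y t{\left(-3 \right)} = \left(-21 + 46\right) \frac{73}{7} \sqrt{2 - 3} = 25 \cdot \frac{73}{7} \sqrt{-1} = \frac{1825 i}{7}$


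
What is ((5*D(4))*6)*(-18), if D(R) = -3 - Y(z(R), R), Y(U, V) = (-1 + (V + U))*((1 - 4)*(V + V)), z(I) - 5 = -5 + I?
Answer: -89100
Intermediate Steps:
z(I) = I (z(I) = 5 + (-5 + I) = I)
Y(U, V) = -6*V*(-1 + U + V) (Y(U, V) = (-1 + (U + V))*(-6*V) = (-1 + U + V)*(-6*V) = -6*V*(-1 + U + V))
D(R) = -3 - 6*R*(1 - 2*R) (D(R) = -3 - 6*R*(1 - R - R) = -3 - 6*R*(1 - 2*R))
((5*D(4))*6)*(-18) = ((5*(-3 - 6*4 + 12*4**2))*6)*(-18) = ((5*(-3 - 24 + 12*16))*6)*(-18) = ((5*(-3 - 24 + 192))*6)*(-18) = ((5*165)*6)*(-18) = (825*6)*(-18) = 4950*(-18) = -89100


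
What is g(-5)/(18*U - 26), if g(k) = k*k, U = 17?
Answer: 5/56 ≈ 0.089286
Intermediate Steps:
g(k) = k²
g(-5)/(18*U - 26) = (-5)²/(18*17 - 26) = 25/(306 - 26) = 25/280 = 25*(1/280) = 5/56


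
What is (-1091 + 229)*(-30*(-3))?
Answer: -77580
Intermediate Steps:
(-1091 + 229)*(-30*(-3)) = -862*90 = -77580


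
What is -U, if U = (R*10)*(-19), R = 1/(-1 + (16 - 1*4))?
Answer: 190/11 ≈ 17.273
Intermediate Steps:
R = 1/11 (R = 1/(-1 + (16 - 4)) = 1/(-1 + 12) = 1/11 ≈ 0.090909)
U = -190/11 (U = ((1/11)*10)*(-19) = (10/11)*(-19) = -190/11 ≈ -17.273)
-U = -1*(-190/11) = 190/11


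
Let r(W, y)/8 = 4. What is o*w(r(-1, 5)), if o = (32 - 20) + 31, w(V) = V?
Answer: 1376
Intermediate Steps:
r(W, y) = 32 (r(W, y) = 8*4 = 32)
o = 43 (o = 12 + 31 = 43)
o*w(r(-1, 5)) = 43*32 = 1376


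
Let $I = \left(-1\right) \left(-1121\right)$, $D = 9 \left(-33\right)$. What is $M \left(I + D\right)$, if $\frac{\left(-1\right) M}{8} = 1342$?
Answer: $-8846464$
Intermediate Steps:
$D = -297$
$M = -10736$ ($M = \left(-8\right) 1342 = -10736$)
$I = 1121$
$M \left(I + D\right) = - 10736 \left(1121 - 297\right) = \left(-10736\right) 824 = -8846464$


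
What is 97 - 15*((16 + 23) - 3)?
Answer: -443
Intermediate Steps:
97 - 15*((16 + 23) - 3) = 97 - 15*(39 - 3) = 97 - 15*36 = 97 - 540 = -443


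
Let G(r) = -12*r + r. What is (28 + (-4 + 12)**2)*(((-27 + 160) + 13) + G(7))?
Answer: 6348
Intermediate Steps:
G(r) = -11*r
(28 + (-4 + 12)**2)*(((-27 + 160) + 13) + G(7)) = (28 + (-4 + 12)**2)*(((-27 + 160) + 13) - 11*7) = (28 + 8**2)*((133 + 13) - 77) = (28 + 64)*(146 - 77) = 92*69 = 6348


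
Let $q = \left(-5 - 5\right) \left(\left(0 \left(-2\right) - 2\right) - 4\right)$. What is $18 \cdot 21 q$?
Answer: $22680$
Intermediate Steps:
$q = 60$ ($q = - 10 \left(\left(0 - 2\right) - 4\right) = - 10 \left(-2 - 4\right) = \left(-10\right) \left(-6\right) = 60$)
$18 \cdot 21 q = 18 \cdot 21 \cdot 60 = 378 \cdot 60 = 22680$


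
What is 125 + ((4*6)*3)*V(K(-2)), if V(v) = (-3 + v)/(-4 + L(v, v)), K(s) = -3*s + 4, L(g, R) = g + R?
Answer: 313/2 ≈ 156.50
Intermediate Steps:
L(g, R) = R + g
K(s) = 4 - 3*s
V(v) = (-3 + v)/(-4 + 2*v) (V(v) = (-3 + v)/(-4 + (v + v)) = (-3 + v)/(-4 + 2*v))
125 + ((4*6)*3)*V(K(-2)) = 125 + ((4*6)*3)*((-3 + (4 - 3*(-2)))/(2*(-2 + (4 - 3*(-2))))) = 125 + (24*3)*((-3 + (4 + 6))/(2*(-2 + (4 + 6)))) = 125 + 72*((-3 + 10)/(2*(-2 + 10))) = 125 + 72*((1/2)*7/8) = 125 + 72*((1/2)*(1/8)*7) = 125 + 72*(7/16) = 125 + 63/2 = 313/2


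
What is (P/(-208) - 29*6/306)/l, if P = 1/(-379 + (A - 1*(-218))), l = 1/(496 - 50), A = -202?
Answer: -54252555/213928 ≈ -253.60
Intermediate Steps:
l = 1/446 ≈ 0.0022422
P = -1/363 (P = 1/(-379 + (-202 - 1*(-218))) = 1/(-379 + (-202 + 218)) = 1/(-379 + 16) = 1/(-363) = -1/363 ≈ -0.0027548)
(P/(-208) - 29*6/306)/l = (-1/363/(-208) - 29*6/306)/(1/446) = (-1/363*(-1/208) - 174*1/306)*446 = (1/75504 - 29/51)*446 = -243285/427856*446 = -54252555/213928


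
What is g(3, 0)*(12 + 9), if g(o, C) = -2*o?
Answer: -126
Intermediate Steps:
g(3, 0)*(12 + 9) = (-2*3)*(12 + 9) = -6*21 = -126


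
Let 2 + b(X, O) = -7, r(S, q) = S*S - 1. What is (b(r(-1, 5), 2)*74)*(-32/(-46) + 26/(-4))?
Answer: 88911/23 ≈ 3865.7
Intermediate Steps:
r(S, q) = -1 + S² (r(S, q) = S² - 1 = -1 + S²)
b(X, O) = -9 (b(X, O) = -2 - 7 = -9)
(b(r(-1, 5), 2)*74)*(-32/(-46) + 26/(-4)) = (-9*74)*(-32/(-46) + 26/(-4)) = -666*(-32*(-1/46) + 26*(-¼)) = -666*(16/23 - 13/2) = -666*(-267/46) = 88911/23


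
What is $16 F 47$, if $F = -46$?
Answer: $-34592$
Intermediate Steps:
$16 F 47 = 16 \left(-46\right) 47 = \left(-736\right) 47 = -34592$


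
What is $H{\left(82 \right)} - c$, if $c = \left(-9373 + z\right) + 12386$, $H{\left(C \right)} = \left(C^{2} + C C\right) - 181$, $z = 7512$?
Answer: $2742$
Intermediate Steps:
$H{\left(C \right)} = -181 + 2 C^{2}$ ($H{\left(C \right)} = \left(C^{2} + C^{2}\right) - 181 = 2 C^{2} - 181 = -181 + 2 C^{2}$)
$c = 10525$ ($c = \left(-9373 + 7512\right) + 12386 = -1861 + 12386 = 10525$)
$H{\left(82 \right)} - c = \left(-181 + 2 \cdot 82^{2}\right) - 10525 = \left(-181 + 2 \cdot 6724\right) - 10525 = \left(-181 + 13448\right) - 10525 = 13267 - 10525 = 2742$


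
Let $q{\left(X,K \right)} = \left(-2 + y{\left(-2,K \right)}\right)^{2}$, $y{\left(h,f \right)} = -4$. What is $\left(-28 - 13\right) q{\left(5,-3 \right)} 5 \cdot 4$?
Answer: $-29520$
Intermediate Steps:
$q{\left(X,K \right)} = 36$ ($q{\left(X,K \right)} = \left(-2 - 4\right)^{2} = \left(-6\right)^{2} = 36$)
$\left(-28 - 13\right) q{\left(5,-3 \right)} 5 \cdot 4 = \left(-28 - 13\right) 36 \cdot 5 \cdot 4 = - 41 \cdot 36 \cdot 20 = \left(-41\right) 720 = -29520$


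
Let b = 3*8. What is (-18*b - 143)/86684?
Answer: -575/86684 ≈ -0.0066333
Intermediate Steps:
b = 24
(-18*b - 143)/86684 = (-18*24 - 143)/86684 = (-432 - 143)*(1/86684) = -575*1/86684 = -575/86684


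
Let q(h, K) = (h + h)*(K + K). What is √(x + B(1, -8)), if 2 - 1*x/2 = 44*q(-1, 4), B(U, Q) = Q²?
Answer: 6*√41 ≈ 38.419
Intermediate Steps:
q(h, K) = 4*K*h (q(h, K) = (2*h)*(2*K) = 4*K*h)
x = 1412 (x = 4 - 88*4*4*(-1) = 4 - 88*(-16) = 4 - 2*(-704) = 4 + 1408 = 1412)
√(x + B(1, -8)) = √(1412 + (-8)²) = √(1412 + 64) = √1476 = 6*√41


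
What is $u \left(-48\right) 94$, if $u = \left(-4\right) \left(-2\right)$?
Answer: $-36096$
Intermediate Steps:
$u = 8$
$u \left(-48\right) 94 = 8 \left(-48\right) 94 = \left(-384\right) 94 = -36096$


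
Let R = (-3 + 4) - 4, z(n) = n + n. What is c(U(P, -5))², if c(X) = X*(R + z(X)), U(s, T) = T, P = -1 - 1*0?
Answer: 4225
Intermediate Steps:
P = -1 (P = -1 + 0 = -1)
z(n) = 2*n
R = -3 (R = 1 - 4 = -3)
c(X) = X*(-3 + 2*X)
c(U(P, -5))² = (-5*(-3 + 2*(-5)))² = (-5*(-3 - 10))² = (-5*(-13))² = 65² = 4225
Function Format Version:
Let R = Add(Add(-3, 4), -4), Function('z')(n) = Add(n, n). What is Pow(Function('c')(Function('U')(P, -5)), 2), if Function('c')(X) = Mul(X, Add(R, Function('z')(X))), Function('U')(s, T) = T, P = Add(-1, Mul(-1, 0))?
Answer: 4225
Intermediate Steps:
P = -1 (P = Add(-1, 0) = -1)
Function('z')(n) = Mul(2, n)
R = -3 (R = Add(1, -4) = -3)
Function('c')(X) = Mul(X, Add(-3, Mul(2, X)))
Pow(Function('c')(Function('U')(P, -5)), 2) = Pow(Mul(-5, Add(-3, Mul(2, -5))), 2) = Pow(Mul(-5, Add(-3, -10)), 2) = Pow(Mul(-5, -13), 2) = Pow(65, 2) = 4225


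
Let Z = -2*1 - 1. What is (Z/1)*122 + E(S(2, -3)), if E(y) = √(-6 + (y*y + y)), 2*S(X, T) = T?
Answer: -366 + I*√21/2 ≈ -366.0 + 2.2913*I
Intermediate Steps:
Z = -3 (Z = -2 - 1 = -3)
S(X, T) = T/2
E(y) = √(-6 + y + y²) (E(y) = √(-6 + (y² + y)) = √(-6 + (y + y²)) = √(-6 + y + y²))
(Z/1)*122 + E(S(2, -3)) = -3/1*122 + √(-6 + (½)*(-3) + ((½)*(-3))²) = -3*1*122 + √(-6 - 3/2 + (-3/2)²) = -3*122 + √(-6 - 3/2 + 9/4) = -366 + √(-21/4) = -366 + I*√21/2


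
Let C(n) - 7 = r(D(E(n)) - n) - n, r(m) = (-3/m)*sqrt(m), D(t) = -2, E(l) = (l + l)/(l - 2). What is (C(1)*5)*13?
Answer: 390 + 65*I*sqrt(3) ≈ 390.0 + 112.58*I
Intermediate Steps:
E(l) = 2*l/(-2 + l) (E(l) = (2*l)/(-2 + l) = 2*l/(-2 + l))
r(m) = -3/sqrt(m)
C(n) = 7 - n - 3/sqrt(-2 - n) (C(n) = 7 + (-3/sqrt(-2 - n) - n) = 7 + (-n - 3/sqrt(-2 - n)) = 7 - n - 3/sqrt(-2 - n))
(C(1)*5)*13 = ((7 - 1*1 - 3/sqrt(-2 - 1*1))*5)*13 = ((7 - 1 - 3/sqrt(-2 - 1))*5)*13 = ((7 - 1 - (-1)*I*sqrt(3))*5)*13 = ((7 - 1 + I*sqrt(3))*5)*13 = ((6 + I*sqrt(3))*5)*13 = (30 + 5*I*sqrt(3))*13 = 390 + 65*I*sqrt(3)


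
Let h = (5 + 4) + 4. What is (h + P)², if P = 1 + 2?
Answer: 256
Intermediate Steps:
h = 13 (h = 9 + 4 = 13)
P = 3
(h + P)² = (13 + 3)² = 16² = 256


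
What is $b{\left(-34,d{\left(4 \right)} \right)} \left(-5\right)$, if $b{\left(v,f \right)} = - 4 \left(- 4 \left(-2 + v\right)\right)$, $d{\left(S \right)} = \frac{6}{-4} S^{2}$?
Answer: $2880$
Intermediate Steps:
$d{\left(S \right)} = - \frac{3 S^{2}}{2}$ ($d{\left(S \right)} = 6 \left(- \frac{1}{4}\right) S^{2} = - \frac{3 S^{2}}{2}$)
$b{\left(v,f \right)} = -32 + 16 v$ ($b{\left(v,f \right)} = - 4 \left(8 - 4 v\right) = -32 + 16 v$)
$b{\left(-34,d{\left(4 \right)} \right)} \left(-5\right) = \left(-32 + 16 \left(-34\right)\right) \left(-5\right) = \left(-32 - 544\right) \left(-5\right) = \left(-576\right) \left(-5\right) = 2880$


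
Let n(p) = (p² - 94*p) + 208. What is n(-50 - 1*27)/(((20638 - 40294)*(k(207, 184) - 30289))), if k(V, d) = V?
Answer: 13375/591291792 ≈ 2.2620e-5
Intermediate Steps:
n(p) = 208 + p² - 94*p
n(-50 - 1*27)/(((20638 - 40294)*(k(207, 184) - 30289))) = (208 + (-50 - 1*27)² - 94*(-50 - 1*27))/(((20638 - 40294)*(207 - 30289))) = (208 + (-50 - 27)² - 94*(-50 - 27))/((-19656*(-30082))) = (208 + (-77)² - 94*(-77))/591291792 = (208 + 5929 + 7238)*(1/591291792) = 13375*(1/591291792) = 13375/591291792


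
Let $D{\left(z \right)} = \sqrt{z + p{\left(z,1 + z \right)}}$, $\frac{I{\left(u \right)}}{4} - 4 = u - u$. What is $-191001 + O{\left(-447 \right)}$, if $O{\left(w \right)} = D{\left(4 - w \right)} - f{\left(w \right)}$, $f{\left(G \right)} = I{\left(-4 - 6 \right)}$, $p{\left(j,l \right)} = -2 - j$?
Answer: $-191017 + i \sqrt{2} \approx -1.9102 \cdot 10^{5} + 1.4142 i$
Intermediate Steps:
$I{\left(u \right)} = 16$ ($I{\left(u \right)} = 16 + 4 \left(u - u\right) = 16 + 4 \cdot 0 = 16 + 0 = 16$)
$D{\left(z \right)} = i \sqrt{2}$ ($D{\left(z \right)} = \sqrt{z - \left(2 + z\right)} = \sqrt{-2} = i \sqrt{2}$)
$f{\left(G \right)} = 16$
$O{\left(w \right)} = -16 + i \sqrt{2}$ ($O{\left(w \right)} = i \sqrt{2} - 16 = -16 + i \sqrt{2}$)
$-191001 + O{\left(-447 \right)} = -191001 - \left(16 - i \sqrt{2}\right) = -191017 + i \sqrt{2}$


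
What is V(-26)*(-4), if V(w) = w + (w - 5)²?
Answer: -3740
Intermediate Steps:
V(w) = w + (-5 + w)²
V(-26)*(-4) = (-26 + (-5 - 26)²)*(-4) = (-26 + (-31)²)*(-4) = (-26 + 961)*(-4) = 935*(-4) = -3740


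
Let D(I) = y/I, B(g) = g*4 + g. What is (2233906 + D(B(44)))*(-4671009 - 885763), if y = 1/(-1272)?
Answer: -868434909546393527/69960 ≈ -1.2413e+13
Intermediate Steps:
y = -1/1272 ≈ -0.00078616
B(g) = 5*g (B(g) = 4*g + g = 5*g)
D(I) = -1/(1272*I)
(2233906 + D(B(44)))*(-4671009 - 885763) = (2233906 - 1/(1272*(5*44)))*(-4671009 - 885763) = (2233906 - 1/1272/220)*(-5556772) = (2233906 - 1/1272*1/220)*(-5556772) = (2233906 - 1/279840)*(-5556772) = (625136255039/279840)*(-5556772) = -868434909546393527/69960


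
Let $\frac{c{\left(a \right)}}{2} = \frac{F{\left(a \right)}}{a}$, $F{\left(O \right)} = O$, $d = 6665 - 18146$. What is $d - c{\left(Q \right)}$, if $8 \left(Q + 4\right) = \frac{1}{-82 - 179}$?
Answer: $-11483$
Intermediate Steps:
$d = -11481$ ($d = 6665 - 18146 = -11481$)
$Q = - \frac{8353}{2088}$ ($Q = -4 + \frac{1}{8 \left(-82 - 179\right)} = -4 + \frac{1}{8 \left(-261\right)} = -4 + \frac{1}{8} \left(- \frac{1}{261}\right) = -4 - \frac{1}{2088} = - \frac{8353}{2088} \approx -4.0005$)
$c{\left(a \right)} = 2$ ($c{\left(a \right)} = 2 \frac{a}{a} = 2 \cdot 1 = 2$)
$d - c{\left(Q \right)} = -11481 - 2 = -11483$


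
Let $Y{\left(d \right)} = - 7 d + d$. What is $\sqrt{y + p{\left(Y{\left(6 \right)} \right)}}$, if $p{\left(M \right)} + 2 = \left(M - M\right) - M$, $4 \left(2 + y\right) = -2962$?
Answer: $\frac{i \sqrt{2834}}{2} \approx 26.618 i$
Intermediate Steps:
$Y{\left(d \right)} = - 6 d$
$y = - \frac{1485}{2}$ ($y = -2 + \frac{1}{4} \left(-2962\right) = -2 - \frac{1481}{2} = - \frac{1485}{2} \approx -742.5$)
$p{\left(M \right)} = -2 - M$ ($p{\left(M \right)} = -2 + \left(\left(M - M\right) - M\right) = -2 + \left(0 - M\right) = -2 - M$)
$\sqrt{y + p{\left(Y{\left(6 \right)} \right)}} = \sqrt{- \frac{1485}{2} - \left(2 - 36\right)} = \sqrt{- \frac{1485}{2} - -34} = \sqrt{- \frac{1485}{2} + \left(-2 + 36\right)} = \sqrt{- \frac{1485}{2} + 34} = \sqrt{- \frac{1417}{2}} = \frac{i \sqrt{2834}}{2}$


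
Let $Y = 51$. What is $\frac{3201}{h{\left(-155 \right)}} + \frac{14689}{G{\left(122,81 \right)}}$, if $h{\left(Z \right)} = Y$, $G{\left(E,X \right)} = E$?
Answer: $\frac{379887}{2074} \approx 183.17$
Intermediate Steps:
$h{\left(Z \right)} = 51$
$\frac{3201}{h{\left(-155 \right)}} + \frac{14689}{G{\left(122,81 \right)}} = \frac{3201}{51} + \frac{14689}{122} = 3201 \cdot \frac{1}{51} + 14689 \cdot \frac{1}{122} = \frac{1067}{17} + \frac{14689}{122} = \frac{379887}{2074}$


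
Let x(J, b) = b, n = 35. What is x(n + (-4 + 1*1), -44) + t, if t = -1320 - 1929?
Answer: -3293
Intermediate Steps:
t = -3249
x(n + (-4 + 1*1), -44) + t = -44 - 3249 = -3293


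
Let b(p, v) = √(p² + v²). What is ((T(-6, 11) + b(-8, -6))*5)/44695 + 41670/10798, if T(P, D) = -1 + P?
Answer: 186260262/48261661 ≈ 3.8594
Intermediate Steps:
((T(-6, 11) + b(-8, -6))*5)/44695 + 41670/10798 = (((-1 - 6) + √((-8)² + (-6)²))*5)/44695 + 41670/10798 = ((-7 + √(64 + 36))*5)*(1/44695) + 41670*(1/10798) = ((-7 + √100)*5)*(1/44695) + 20835/5399 = ((-7 + 10)*5)*(1/44695) + 20835/5399 = (3*5)*(1/44695) + 20835/5399 = 15*(1/44695) + 20835/5399 = 3/8939 + 20835/5399 = 186260262/48261661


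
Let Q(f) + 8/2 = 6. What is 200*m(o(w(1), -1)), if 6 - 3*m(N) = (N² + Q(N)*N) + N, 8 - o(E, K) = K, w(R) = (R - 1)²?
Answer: -6800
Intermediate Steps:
w(R) = (-1 + R)²
Q(f) = 2 (Q(f) = -4 + 6 = 2)
o(E, K) = 8 - K
m(N) = 2 - N - N²/3 (m(N) = 2 - ((N² + 2*N) + N)/3 = 2 - (N² + 3*N)/3 = 2 + (-N - N²/3) = 2 - N - N²/3)
200*m(o(w(1), -1)) = 200*(2 - (8 - 1*(-1)) - (8 - 1*(-1))²/3) = 200*(2 - (8 + 1) - (8 + 1)²/3) = 200*(2 - 1*9 - ⅓*9²) = 200*(2 - 9 - ⅓*81) = 200*(2 - 9 - 27) = 200*(-34) = -6800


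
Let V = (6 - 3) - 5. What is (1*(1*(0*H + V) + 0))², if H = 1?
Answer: 4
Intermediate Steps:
V = -2 (V = 3 - 5 = -2)
(1*(1*(0*H + V) + 0))² = (1*(1*(0*1 - 2) + 0))² = (1*(1*(0 - 2) + 0))² = (1*(1*(-2) + 0))² = (1*(-2 + 0))² = (1*(-2))² = (-2)² = 4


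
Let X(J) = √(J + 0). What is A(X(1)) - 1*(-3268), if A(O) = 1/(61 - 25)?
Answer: 117649/36 ≈ 3268.0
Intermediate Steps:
X(J) = √J
A(O) = 1/36
A(X(1)) - 1*(-3268) = 1/36 - 1*(-3268) = 1/36 + 3268 = 117649/36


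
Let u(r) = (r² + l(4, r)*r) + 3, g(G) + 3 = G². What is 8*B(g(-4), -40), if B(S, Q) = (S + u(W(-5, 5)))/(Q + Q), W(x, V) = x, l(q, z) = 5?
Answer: -8/5 ≈ -1.6000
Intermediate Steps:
g(G) = -3 + G²
u(r) = 3 + r² + 5*r (u(r) = (r² + 5*r) + 3 = 3 + r² + 5*r)
B(S, Q) = (3 + S)/(2*Q) (B(S, Q) = (S + (3 + (-5)² + 5*(-5)))/(Q + Q) = (S + (3 + 25 - 25))/((2*Q)) = (S + 3)*(1/(2*Q)) = (3 + S)*(1/(2*Q)) = (3 + S)/(2*Q))
8*B(g(-4), -40) = 8*((½)*(3 + (-3 + (-4)²))/(-40)) = 8*((½)*(-1/40)*(3 + (-3 + 16))) = 8*((½)*(-1/40)*(3 + 13)) = 8*((½)*(-1/40)*16) = 8*(-⅕) = -8/5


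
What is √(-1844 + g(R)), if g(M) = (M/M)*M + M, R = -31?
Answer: I*√1906 ≈ 43.658*I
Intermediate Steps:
g(M) = 2*M (g(M) = 1*M + M = M + M = 2*M)
√(-1844 + g(R)) = √(-1844 + 2*(-31)) = √(-1844 - 62) = √(-1906) = I*√1906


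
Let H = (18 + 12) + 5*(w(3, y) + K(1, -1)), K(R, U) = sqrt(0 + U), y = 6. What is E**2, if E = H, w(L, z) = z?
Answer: 3575 + 600*I ≈ 3575.0 + 600.0*I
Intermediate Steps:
K(R, U) = sqrt(U)
H = 60 + 5*I (H = (18 + 12) + 5*(6 + sqrt(-1)) = 30 + 5*(6 + I) = 30 + (30 + 5*I) = 60 + 5*I ≈ 60.0 + 5.0*I)
E = 60 + 5*I ≈ 60.0 + 5.0*I
E**2 = (60 + 5*I)**2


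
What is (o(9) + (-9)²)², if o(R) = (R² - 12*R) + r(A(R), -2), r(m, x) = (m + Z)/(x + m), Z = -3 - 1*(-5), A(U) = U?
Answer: 151321/49 ≈ 3088.2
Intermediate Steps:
Z = 2 (Z = -3 + 5 = 2)
r(m, x) = (2 + m)/(m + x) (r(m, x) = (m + 2)/(x + m) = (2 + m)/(m + x))
o(R) = R² - 12*R + (2 + R)/(-2 + R) (o(R) = (R² - 12*R) + (2 + R)/(R - 2) = (R² - 12*R) + (2 + R)/(-2 + R) = R² - 12*R + (2 + R)/(-2 + R))
(o(9) + (-9)²)² = ((2 + 9 + 9*(-12 + 9)*(-2 + 9))/(-2 + 9) + (-9)²)² = ((2 + 9 + 9*(-3)*7)/7 + 81)² = ((2 + 9 - 189)/7 + 81)² = ((⅐)*(-178) + 81)² = (-178/7 + 81)² = (389/7)² = 151321/49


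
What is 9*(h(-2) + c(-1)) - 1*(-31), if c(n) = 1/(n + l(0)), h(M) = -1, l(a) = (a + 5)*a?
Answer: 13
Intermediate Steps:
l(a) = a*(5 + a) (l(a) = (5 + a)*a = a*(5 + a))
c(n) = 1/n (c(n) = 1/(n + 0*(5 + 0)) = 1/(n + 0*5) = 1/(n + 0) = 1/n)
9*(h(-2) + c(-1)) - 1*(-31) = 9*(-1 + 1/(-1)) - 1*(-31) = 9*(-1 - 1) + 31 = 9*(-2) + 31 = -18 + 31 = 13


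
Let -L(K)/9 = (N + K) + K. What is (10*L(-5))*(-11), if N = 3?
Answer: -6930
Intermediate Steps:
L(K) = -27 - 18*K (L(K) = -9*((3 + K) + K) = -9*(3 + 2*K) = -27 - 18*K)
(10*L(-5))*(-11) = (10*(-27 - 18*(-5)))*(-11) = (10*(-27 + 90))*(-11) = (10*63)*(-11) = 630*(-11) = -6930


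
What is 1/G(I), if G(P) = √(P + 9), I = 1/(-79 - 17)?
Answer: 4*√5178/863 ≈ 0.33353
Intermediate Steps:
I = -1/96 (I = 1/(-96) = -1/96 ≈ -0.010417)
G(P) = √(9 + P)
1/G(I) = 1/(√(9 - 1/96)) = 1/(√(863/96)) = 1/(√5178/24) = 4*√5178/863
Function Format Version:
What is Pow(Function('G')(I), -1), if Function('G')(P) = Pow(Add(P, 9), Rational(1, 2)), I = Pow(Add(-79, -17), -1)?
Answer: Mul(Rational(4, 863), Pow(5178, Rational(1, 2))) ≈ 0.33353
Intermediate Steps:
I = Rational(-1, 96) (I = Pow(-96, -1) = Rational(-1, 96) ≈ -0.010417)
Function('G')(P) = Pow(Add(9, P), Rational(1, 2))
Pow(Function('G')(I), -1) = Pow(Pow(Add(9, Rational(-1, 96)), Rational(1, 2)), -1) = Pow(Pow(Rational(863, 96), Rational(1, 2)), -1) = Pow(Mul(Rational(1, 24), Pow(5178, Rational(1, 2))), -1) = Mul(Rational(4, 863), Pow(5178, Rational(1, 2)))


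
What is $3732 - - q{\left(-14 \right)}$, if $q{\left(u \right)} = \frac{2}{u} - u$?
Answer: $\frac{26221}{7} \approx 3745.9$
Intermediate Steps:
$q{\left(u \right)} = - u + \frac{2}{u}$
$3732 - - q{\left(-14 \right)} = 3732 - - (\left(-1\right) \left(-14\right) + \frac{2}{-14}) = 3732 - - (14 + 2 \left(- \frac{1}{14}\right)) = 3732 - - (14 - \frac{1}{7}) = 3732 - \left(-1\right) \frac{97}{7} = 3732 - - \frac{97}{7} = 3732 + \frac{97}{7} = \frac{26221}{7}$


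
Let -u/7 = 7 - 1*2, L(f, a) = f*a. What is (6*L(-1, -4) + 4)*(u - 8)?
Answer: -1204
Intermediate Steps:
L(f, a) = a*f
u = -35 (u = -7*(7 - 1*2) = -7*(7 - 2) = -7*5 = -35)
(6*L(-1, -4) + 4)*(u - 8) = (6*(-4*(-1)) + 4)*(-35 - 8) = (6*4 + 4)*(-43) = (24 + 4)*(-43) = 28*(-43) = -1204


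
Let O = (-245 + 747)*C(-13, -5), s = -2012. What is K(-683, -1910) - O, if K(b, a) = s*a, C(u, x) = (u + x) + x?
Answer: 3854466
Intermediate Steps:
C(u, x) = u + 2*x
K(b, a) = -2012*a
O = -11546 (O = (-245 + 747)*(-13 + 2*(-5)) = 502*(-13 - 10) = 502*(-23) = -11546)
K(-683, -1910) - O = -2012*(-1910) - 1*(-11546) = 3842920 + 11546 = 3854466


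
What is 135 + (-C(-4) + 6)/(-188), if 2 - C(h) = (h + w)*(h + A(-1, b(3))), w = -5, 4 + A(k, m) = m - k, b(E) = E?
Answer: 6335/47 ≈ 134.79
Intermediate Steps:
A(k, m) = -4 + m - k (A(k, m) = -4 + (m - k) = -4 + m - k)
C(h) = 2 - h*(-5 + h) (C(h) = 2 - (h - 5)*(h + (-4 + 3 - 1*(-1))) = 2 - (-5 + h)*(h + (-4 + 3 + 1)) = 2 - (-5 + h)*(h + 0) = 2 - (-5 + h)*h = 2 - h*(-5 + h))
135 + (-C(-4) + 6)/(-188) = 135 + (-(2 - 1*(-4)² + 5*(-4)) + 6)/(-188) = 135 + (-(2 - 1*16 - 20) + 6)*(-1/188) = 135 + (-(2 - 16 - 20) + 6)*(-1/188) = 135 + (-1*(-34) + 6)*(-1/188) = 135 + (34 + 6)*(-1/188) = 135 + 40*(-1/188) = 135 - 10/47 = 6335/47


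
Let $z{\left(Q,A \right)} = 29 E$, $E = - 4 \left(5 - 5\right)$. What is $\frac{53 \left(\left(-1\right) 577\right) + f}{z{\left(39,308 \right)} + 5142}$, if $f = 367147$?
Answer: $\frac{168283}{2571} \approx 65.454$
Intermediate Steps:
$E = 0$ ($E = \left(-4\right) 0 = 0$)
$z{\left(Q,A \right)} = 0$ ($z{\left(Q,A \right)} = 29 \cdot 0 = 0$)
$\frac{53 \left(\left(-1\right) 577\right) + f}{z{\left(39,308 \right)} + 5142} = \frac{53 \left(\left(-1\right) 577\right) + 367147}{0 + 5142} = \frac{53 \left(-577\right) + 367147}{5142} = \left(-30581 + 367147\right) \frac{1}{5142} = 336566 \cdot \frac{1}{5142} = \frac{168283}{2571}$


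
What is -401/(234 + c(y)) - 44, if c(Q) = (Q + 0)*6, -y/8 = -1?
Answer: -12809/282 ≈ -45.422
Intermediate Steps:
y = 8 (y = -8*(-1) = 8)
c(Q) = 6*Q (c(Q) = Q*6 = 6*Q)
-401/(234 + c(y)) - 44 = -401/(234 + 6*8) - 44 = -401/(234 + 48) - 44 = -401/282 - 44 = -12809/282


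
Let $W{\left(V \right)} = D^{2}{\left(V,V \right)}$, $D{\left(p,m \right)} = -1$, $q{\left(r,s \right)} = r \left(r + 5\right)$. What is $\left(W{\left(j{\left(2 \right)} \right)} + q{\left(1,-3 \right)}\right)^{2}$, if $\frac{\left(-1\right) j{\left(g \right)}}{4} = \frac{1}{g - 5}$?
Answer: $49$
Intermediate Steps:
$q{\left(r,s \right)} = r \left(5 + r\right)$
$j{\left(g \right)} = - \frac{4}{-5 + g}$ ($j{\left(g \right)} = - \frac{4}{g - 5} = - \frac{4}{-5 + g}$)
$W{\left(V \right)} = 1$ ($W{\left(V \right)} = \left(-1\right)^{2} = 1$)
$\left(W{\left(j{\left(2 \right)} \right)} + q{\left(1,-3 \right)}\right)^{2} = \left(1 + 1 \left(5 + 1\right)\right)^{2} = \left(1 + 1 \cdot 6\right)^{2} = \left(1 + 6\right)^{2} = 7^{2} = 49$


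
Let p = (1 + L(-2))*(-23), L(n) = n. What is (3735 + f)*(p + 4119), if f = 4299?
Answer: 33276828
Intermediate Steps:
p = 23 (p = (1 - 2)*(-23) = -1*(-23) = 23)
(3735 + f)*(p + 4119) = (3735 + 4299)*(23 + 4119) = 8034*4142 = 33276828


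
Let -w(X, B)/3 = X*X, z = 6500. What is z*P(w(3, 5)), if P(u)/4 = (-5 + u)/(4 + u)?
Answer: 832000/23 ≈ 36174.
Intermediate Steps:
w(X, B) = -3*X² (w(X, B) = -3*X*X = -3*X²)
P(u) = 4*(-5 + u)/(4 + u) (P(u) = 4*((-5 + u)/(4 + u)) = 4*(-5 + u)/(4 + u))
z*P(w(3, 5)) = 6500*(4*(-5 - 3*3²)/(4 - 3*3²)) = 6500*(4*(-5 - 3*9)/(4 - 3*9)) = 6500*(4*(-5 - 27)/(4 - 27)) = 6500*(4*(-32)/(-23)) = 6500*(4*(-1/23)*(-32)) = 6500*(128/23) = 832000/23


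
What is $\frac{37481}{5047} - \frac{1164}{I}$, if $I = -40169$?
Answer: $\frac{1511448997}{202732943} \approx 7.4554$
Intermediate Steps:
$\frac{37481}{5047} - \frac{1164}{I} = \frac{37481}{5047} - \frac{1164}{-40169} = 37481 \cdot \frac{1}{5047} - - \frac{1164}{40169} = \frac{37481}{5047} + \frac{1164}{40169} = \frac{1511448997}{202732943}$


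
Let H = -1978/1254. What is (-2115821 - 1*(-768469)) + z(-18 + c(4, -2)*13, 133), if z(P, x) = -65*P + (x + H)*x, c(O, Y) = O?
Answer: -43958732/33 ≈ -1.3321e+6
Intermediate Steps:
H = -989/627 (H = -1978*1/1254 = -989/627 ≈ -1.5774)
z(P, x) = -65*P + x*(-989/627 + x) (z(P, x) = -65*P + (x - 989/627)*x = -65*P + (-989/627 + x)*x = -65*P + x*(-989/627 + x))
(-2115821 - 1*(-768469)) + z(-18 + c(4, -2)*13, 133) = (-2115821 - 1*(-768469)) + (133² - 65*(-18 + 4*13) - 989/627*133) = (-2115821 + 768469) + (17689 - 65*(-18 + 52) - 6923/33) = -1347352 + (17689 - 65*34 - 6923/33) = -1347352 + (17689 - 2210 - 6923/33) = -1347352 + 503884/33 = -43958732/33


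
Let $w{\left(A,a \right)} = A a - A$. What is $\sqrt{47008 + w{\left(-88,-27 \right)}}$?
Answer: $8 \sqrt{773} \approx 222.42$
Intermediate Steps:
$w{\left(A,a \right)} = - A + A a$
$\sqrt{47008 + w{\left(-88,-27 \right)}} = \sqrt{47008 - 88 \left(-1 - 27\right)} = \sqrt{47008 - -2464} = \sqrt{47008 + 2464} = \sqrt{49472} = 8 \sqrt{773}$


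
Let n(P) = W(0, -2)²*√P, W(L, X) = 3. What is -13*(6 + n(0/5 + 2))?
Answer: -78 - 117*√2 ≈ -243.46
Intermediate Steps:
n(P) = 9*√P (n(P) = 3²*√P = 9*√P)
-13*(6 + n(0/5 + 2)) = -13*(6 + 9*√(0/5 + 2)) = -13*(6 + 9*√((⅕)*0 + 2)) = -13*(6 + 9*√(0 + 2)) = -13*(6 + 9*√2) = -78 - 117*√2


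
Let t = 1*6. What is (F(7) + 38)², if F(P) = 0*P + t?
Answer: 1936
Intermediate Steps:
t = 6
F(P) = 6 (F(P) = 0*P + 6 = 0 + 6 = 6)
(F(7) + 38)² = (6 + 38)² = 44² = 1936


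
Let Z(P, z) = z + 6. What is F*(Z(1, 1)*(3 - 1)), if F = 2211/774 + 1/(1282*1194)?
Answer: 438718021/10970074 ≈ 39.992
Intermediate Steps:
Z(P, z) = 6 + z
F = 62674003/21940148 (F = 2211*(1/774) + (1/1282)*(1/1194) = 737/258 + 1/1530708 = 62674003/21940148 ≈ 2.8566)
F*(Z(1, 1)*(3 - 1)) = 62674003*((6 + 1)*(3 - 1))/21940148 = 62674003*(7*2)/21940148 = (62674003/21940148)*14 = 438718021/10970074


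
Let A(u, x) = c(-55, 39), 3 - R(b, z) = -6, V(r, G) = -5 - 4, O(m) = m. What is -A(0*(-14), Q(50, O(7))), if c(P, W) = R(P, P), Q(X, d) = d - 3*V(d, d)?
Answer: -9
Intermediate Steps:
V(r, G) = -9
Q(X, d) = 27 + d (Q(X, d) = d - 3*(-9) = d + 27 = 27 + d)
R(b, z) = 9 (R(b, z) = 3 - 1*(-6) = 3 + 6 = 9)
c(P, W) = 9
A(u, x) = 9
-A(0*(-14), Q(50, O(7))) = -1*9 = -9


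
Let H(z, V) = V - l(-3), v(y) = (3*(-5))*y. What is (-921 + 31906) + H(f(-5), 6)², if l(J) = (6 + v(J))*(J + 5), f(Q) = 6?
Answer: 40201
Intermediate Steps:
v(y) = -15*y
l(J) = (5 + J)*(6 - 15*J) (l(J) = (6 - 15*J)*(J + 5) = (6 - 15*J)*(5 + J) = (5 + J)*(6 - 15*J))
H(z, V) = -102 + V (H(z, V) = V - (30 - 69*(-3) - 15*(-3)²) = V - (30 + 207 - 15*9) = V - (30 + 207 - 135) = V - 1*102 = V - 102 = -102 + V)
(-921 + 31906) + H(f(-5), 6)² = (-921 + 31906) + (-102 + 6)² = 30985 + (-96)² = 30985 + 9216 = 40201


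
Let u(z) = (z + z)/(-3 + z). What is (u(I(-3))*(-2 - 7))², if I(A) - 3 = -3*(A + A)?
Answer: 441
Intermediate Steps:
I(A) = 3 - 6*A (I(A) = 3 - 3*(A + A) = 3 - 6*A)
u(z) = 2*z/(-3 + z) (u(z) = (2*z)/(-3 + z) = 2*z/(-3 + z))
(u(I(-3))*(-2 - 7))² = ((2*(3 - 6*(-3))/(-3 + (3 - 6*(-3))))*(-2 - 7))² = ((2*(3 + 18)/(-3 + (3 + 18)))*(-9))² = ((2*21/(-3 + 21))*(-9))² = ((2*21/18)*(-9))² = ((2*21*(1/18))*(-9))² = ((7/3)*(-9))² = (-21)² = 441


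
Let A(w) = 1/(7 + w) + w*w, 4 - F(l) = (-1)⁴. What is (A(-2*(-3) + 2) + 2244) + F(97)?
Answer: 34666/15 ≈ 2311.1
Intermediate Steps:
F(l) = 3 (F(l) = 4 - 1*(-1)⁴ = 4 - 1*1 = 4 - 1 = 3)
A(w) = w² + 1/(7 + w) (A(w) = 1/(7 + w) + w² = w² + 1/(7 + w))
(A(-2*(-3) + 2) + 2244) + F(97) = ((1 + (-2*(-3) + 2)³ + 7*(-2*(-3) + 2)²)/(7 + (-2*(-3) + 2)) + 2244) + 3 = ((1 + (6 + 2)³ + 7*(6 + 2)²)/(7 + (6 + 2)) + 2244) + 3 = ((1 + 8³ + 7*8²)/(7 + 8) + 2244) + 3 = ((1 + 512 + 7*64)/15 + 2244) + 3 = ((1 + 512 + 448)/15 + 2244) + 3 = ((1/15)*961 + 2244) + 3 = (961/15 + 2244) + 3 = 34621/15 + 3 = 34666/15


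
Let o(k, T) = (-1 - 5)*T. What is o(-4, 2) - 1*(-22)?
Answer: 10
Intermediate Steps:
o(k, T) = -6*T
o(-4, 2) - 1*(-22) = -6*2 - 1*(-22) = -12 + 22 = 10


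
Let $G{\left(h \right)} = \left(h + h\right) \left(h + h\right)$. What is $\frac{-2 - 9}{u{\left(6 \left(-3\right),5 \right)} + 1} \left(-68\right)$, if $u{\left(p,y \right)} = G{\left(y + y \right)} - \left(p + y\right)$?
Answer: $\frac{374}{207} \approx 1.8068$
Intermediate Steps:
$G{\left(h \right)} = 4 h^{2}$ ($G{\left(h \right)} = 2 h 2 h = 4 h^{2}$)
$u{\left(p,y \right)} = - p - y + 16 y^{2}$ ($u{\left(p,y \right)} = 4 \left(y + y\right)^{2} - \left(p + y\right) = 4 \left(2 y\right)^{2} - \left(p + y\right) = 4 \cdot 4 y^{2} - \left(p + y\right) = 16 y^{2} - \left(p + y\right) = - p - y + 16 y^{2}$)
$\frac{-2 - 9}{u{\left(6 \left(-3\right),5 \right)} + 1} \left(-68\right) = \frac{-2 - 9}{\left(- 6 \left(-3\right) - 5 + 16 \cdot 5^{2}\right) + 1} \left(-68\right) = - \frac{11}{\left(\left(-1\right) \left(-18\right) - 5 + 16 \cdot 25\right) + 1} \left(-68\right) = - \frac{11}{\left(18 - 5 + 400\right) + 1} \left(-68\right) = - \frac{11}{413 + 1} \left(-68\right) = - \frac{11}{414} \left(-68\right) = \left(-11\right) \frac{1}{414} \left(-68\right) = \left(- \frac{11}{414}\right) \left(-68\right) = \frac{374}{207}$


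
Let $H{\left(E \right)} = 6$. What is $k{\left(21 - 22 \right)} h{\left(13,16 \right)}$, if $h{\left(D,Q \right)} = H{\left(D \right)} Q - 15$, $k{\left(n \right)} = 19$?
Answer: $1539$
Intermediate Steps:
$h{\left(D,Q \right)} = -15 + 6 Q$ ($h{\left(D,Q \right)} = 6 Q - 15 = -15 + 6 Q$)
$k{\left(21 - 22 \right)} h{\left(13,16 \right)} = 19 \left(-15 + 6 \cdot 16\right) = 19 \left(-15 + 96\right) = 19 \cdot 81 = 1539$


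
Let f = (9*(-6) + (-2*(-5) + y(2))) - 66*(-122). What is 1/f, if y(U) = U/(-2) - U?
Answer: 1/8005 ≈ 0.00012492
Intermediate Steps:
y(U) = -3*U/2 (y(U) = U*(-1/2) - U = -U/2 - U = -3*U/2)
f = 8005 (f = (9*(-6) + (-2*(-5) - 3/2*2)) - 66*(-122) = (-54 + (10 - 3)) + 8052 = (-54 + 7) + 8052 = -47 + 8052 = 8005)
1/f = 1/8005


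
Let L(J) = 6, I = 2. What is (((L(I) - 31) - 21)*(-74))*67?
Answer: 228068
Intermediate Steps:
(((L(I) - 31) - 21)*(-74))*67 = (((6 - 31) - 21)*(-74))*67 = ((-25 - 21)*(-74))*67 = -46*(-74)*67 = 3404*67 = 228068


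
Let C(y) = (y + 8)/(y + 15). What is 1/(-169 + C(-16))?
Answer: -1/161 ≈ -0.0062112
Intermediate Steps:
C(y) = (8 + y)/(15 + y)
1/(-169 + C(-16)) = 1/(-169 + (8 - 16)/(15 - 16)) = 1/(-169 - 8/(-1)) = 1/(-169 - 1*(-8)) = 1/(-169 + 8) = 1/(-161) = -1/161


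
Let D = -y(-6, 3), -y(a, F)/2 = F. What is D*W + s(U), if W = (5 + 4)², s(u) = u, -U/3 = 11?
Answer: 453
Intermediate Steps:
U = -33 (U = -3*11 = -33)
y(a, F) = -2*F
D = 6 (D = -(-2)*3 = -1*(-6) = 6)
W = 81 (W = 9² = 81)
D*W + s(U) = 6*81 - 33 = 486 - 33 = 453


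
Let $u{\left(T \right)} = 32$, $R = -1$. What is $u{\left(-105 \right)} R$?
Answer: $-32$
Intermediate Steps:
$u{\left(-105 \right)} R = 32 \left(-1\right) = -32$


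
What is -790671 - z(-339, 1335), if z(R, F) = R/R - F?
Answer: -789337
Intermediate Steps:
z(R, F) = 1 - F
-790671 - z(-339, 1335) = -790671 - (1 - 1*1335) = -790671 - (1 - 1335) = -790671 - 1*(-1334) = -790671 + 1334 = -789337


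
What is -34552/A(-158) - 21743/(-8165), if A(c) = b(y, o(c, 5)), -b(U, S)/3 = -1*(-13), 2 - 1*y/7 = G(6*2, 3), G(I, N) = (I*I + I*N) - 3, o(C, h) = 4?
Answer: 282965057/318435 ≈ 888.61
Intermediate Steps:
G(I, N) = -3 + I² + I*N (G(I, N) = (I² + I*N) - 3 = -3 + I² + I*N)
y = -1225 (y = 14 - 7*(-3 + (6*2)² + (6*2)*3) = 14 - 7*(-3 + 12² + 12*3) = 14 - 7*(-3 + 144 + 36) = 14 - 7*177 = 14 - 1239 = -1225)
b(U, S) = -39 (b(U, S) = -(-3)*(-13) = -3*13 = -39)
A(c) = -39
-34552/A(-158) - 21743/(-8165) = -34552/(-39) - 21743/(-8165) = -34552*(-1/39) - 21743*(-1/8165) = 34552/39 + 21743/8165 = 282965057/318435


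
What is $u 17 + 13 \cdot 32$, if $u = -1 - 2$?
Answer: $365$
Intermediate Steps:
$u = -3$ ($u = -1 - 2 = -3$)
$u 17 + 13 \cdot 32 = \left(-3\right) 17 + 13 \cdot 32 = -51 + 416 = 365$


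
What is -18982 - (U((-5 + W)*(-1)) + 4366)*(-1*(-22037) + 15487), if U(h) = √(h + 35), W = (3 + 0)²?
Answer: -163848766 - 37524*√31 ≈ -1.6406e+8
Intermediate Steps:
W = 9 (W = 3² = 9)
U(h) = √(35 + h)
-18982 - (U((-5 + W)*(-1)) + 4366)*(-1*(-22037) + 15487) = -18982 - (√(35 + (-5 + 9)*(-1)) + 4366)*(-1*(-22037) + 15487) = -18982 - (√(35 + 4*(-1)) + 4366)*(22037 + 15487) = -18982 - (√(35 - 4) + 4366)*37524 = -18982 - (√31 + 4366)*37524 = -18982 - (4366 + √31)*37524 = -18982 - (163829784 + 37524*√31) = -18982 + (-163829784 - 37524*√31) = -163848766 - 37524*√31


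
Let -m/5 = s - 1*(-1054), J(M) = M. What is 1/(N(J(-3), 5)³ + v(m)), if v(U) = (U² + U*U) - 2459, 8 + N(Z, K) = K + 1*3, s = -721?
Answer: 1/5541991 ≈ 1.8044e-7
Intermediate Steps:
N(Z, K) = -5 + K (N(Z, K) = -8 + (K + 1*3) = -8 + (K + 3) = -8 + (3 + K) = -5 + K)
m = -1665 (m = -5*(-721 - 1*(-1054)) = -5*(-721 + 1054) = -5*333 = -1665)
v(U) = -2459 + 2*U² (v(U) = (U² + U²) - 2459 = 2*U² - 2459 = -2459 + 2*U²)
1/(N(J(-3), 5)³ + v(m)) = 1/((-5 + 5)³ + (-2459 + 2*(-1665)²)) = 1/(0³ + (-2459 + 2*2772225)) = 1/(0 + (-2459 + 5544450)) = 1/(0 + 5541991) = 1/5541991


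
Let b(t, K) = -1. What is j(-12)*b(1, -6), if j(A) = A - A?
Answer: 0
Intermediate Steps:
j(A) = 0
j(-12)*b(1, -6) = 0*(-1) = 0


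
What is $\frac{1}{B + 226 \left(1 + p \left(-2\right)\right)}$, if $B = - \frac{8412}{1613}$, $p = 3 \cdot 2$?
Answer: $- \frac{1613}{4018330} \approx -0.00040141$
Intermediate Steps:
$p = 6$
$B = - \frac{8412}{1613}$ ($B = \left(-8412\right) \frac{1}{1613} = - \frac{8412}{1613} \approx -5.2151$)
$\frac{1}{B + 226 \left(1 + p \left(-2\right)\right)} = \frac{1}{- \frac{8412}{1613} + 226 \left(1 + 6 \left(-2\right)\right)} = \frac{1}{- \frac{8412}{1613} + 226 \left(1 - 12\right)} = \frac{1}{- \frac{8412}{1613} + 226 \left(-11\right)} = \frac{1}{- \frac{8412}{1613} - 2486} = \frac{1}{- \frac{4018330}{1613}} = - \frac{1613}{4018330}$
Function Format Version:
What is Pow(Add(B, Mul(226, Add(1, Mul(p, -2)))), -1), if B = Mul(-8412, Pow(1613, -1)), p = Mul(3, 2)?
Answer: Rational(-1613, 4018330) ≈ -0.00040141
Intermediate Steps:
p = 6
B = Rational(-8412, 1613) (B = Mul(-8412, Rational(1, 1613)) = Rational(-8412, 1613) ≈ -5.2151)
Pow(Add(B, Mul(226, Add(1, Mul(p, -2)))), -1) = Pow(Add(Rational(-8412, 1613), Mul(226, Add(1, Mul(6, -2)))), -1) = Pow(Add(Rational(-8412, 1613), Mul(226, Add(1, -12))), -1) = Pow(Add(Rational(-8412, 1613), Mul(226, -11)), -1) = Pow(Add(Rational(-8412, 1613), -2486), -1) = Pow(Rational(-4018330, 1613), -1) = Rational(-1613, 4018330)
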